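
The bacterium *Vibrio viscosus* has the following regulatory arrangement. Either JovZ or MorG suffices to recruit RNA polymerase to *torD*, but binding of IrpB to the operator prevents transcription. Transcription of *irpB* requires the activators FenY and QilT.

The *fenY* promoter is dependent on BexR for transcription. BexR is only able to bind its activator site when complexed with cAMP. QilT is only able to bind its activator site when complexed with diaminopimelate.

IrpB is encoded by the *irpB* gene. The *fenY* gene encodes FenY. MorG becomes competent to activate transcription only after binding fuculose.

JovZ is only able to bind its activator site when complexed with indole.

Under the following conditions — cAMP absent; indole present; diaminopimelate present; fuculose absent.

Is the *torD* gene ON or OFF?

Indole is present, so JovZ is active.
cAMP is absent, so BexR is inactive.
Required activator BexR is absent, so *fenY* is not transcribed.
So FenY is not produced.
Diaminopimelate is present, so QilT is active.
Required activator FenY is absent, so *irpB* is not transcribed.
So IrpB is not produced.
Fuculose is absent, so MorG is inactive.
Activator JovZ is present, so *torD* is transcribed.

ON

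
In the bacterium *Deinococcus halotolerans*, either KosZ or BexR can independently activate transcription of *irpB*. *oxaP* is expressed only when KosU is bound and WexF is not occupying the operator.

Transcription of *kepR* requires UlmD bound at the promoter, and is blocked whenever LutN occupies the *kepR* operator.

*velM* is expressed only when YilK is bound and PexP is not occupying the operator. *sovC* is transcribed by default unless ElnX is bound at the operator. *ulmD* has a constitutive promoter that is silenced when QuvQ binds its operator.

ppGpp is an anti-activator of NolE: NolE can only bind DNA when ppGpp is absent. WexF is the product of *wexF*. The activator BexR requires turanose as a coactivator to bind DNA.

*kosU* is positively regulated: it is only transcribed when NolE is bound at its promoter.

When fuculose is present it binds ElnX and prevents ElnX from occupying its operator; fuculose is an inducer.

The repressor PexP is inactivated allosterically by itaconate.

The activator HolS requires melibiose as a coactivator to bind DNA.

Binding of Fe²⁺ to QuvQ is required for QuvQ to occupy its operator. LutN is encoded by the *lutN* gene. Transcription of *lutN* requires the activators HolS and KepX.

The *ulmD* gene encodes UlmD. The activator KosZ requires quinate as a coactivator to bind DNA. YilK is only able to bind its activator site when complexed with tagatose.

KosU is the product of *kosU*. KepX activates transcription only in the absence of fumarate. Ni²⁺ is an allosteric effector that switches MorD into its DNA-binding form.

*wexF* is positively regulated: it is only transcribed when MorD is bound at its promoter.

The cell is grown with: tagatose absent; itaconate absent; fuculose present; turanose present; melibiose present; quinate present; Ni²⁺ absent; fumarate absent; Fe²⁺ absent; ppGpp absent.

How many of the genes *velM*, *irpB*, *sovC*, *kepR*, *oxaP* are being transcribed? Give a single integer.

Itaconate is absent, so PexP is active.
Tagatose is absent, so YilK is inactive.
With repressor PexP bound, *velM* is not transcribed.
→ *velM* is OFF.
Quinate is present, so KosZ is active.
Turanose is present, so BexR is active.
Activator KosZ is present, so *irpB* is transcribed.
→ *irpB* is ON.
Fuculose is present, so ElnX is inactive.
With no repressor bound, *sovC* is transcribed.
→ *sovC* is ON.
Melibiose is present, so HolS is active.
Fumarate is absent, so KepX is active.
No repressor is bound and HolS and KepX are active, so *lutN* is transcribed.
So LutN is produced and active.
Fe²⁺ is absent, so QuvQ is inactive.
With no repressor bound, *ulmD* is transcribed.
So UlmD is produced and active.
With repressor LutN bound, *kepR* is not transcribed.
→ *kepR* is OFF.
Ni²⁺ is absent, so MorD is inactive.
Required activator MorD is absent, so *wexF* is not transcribed.
So WexF is not produced.
ppGpp is absent, so NolE is active.
No repressor is bound and NolE is active, so *kosU* is transcribed.
So KosU is produced and active.
No repressor is bound and KosU is active, so *oxaP* is transcribed.
→ *oxaP* is ON.
3 of the 5 genes are transcribed.

3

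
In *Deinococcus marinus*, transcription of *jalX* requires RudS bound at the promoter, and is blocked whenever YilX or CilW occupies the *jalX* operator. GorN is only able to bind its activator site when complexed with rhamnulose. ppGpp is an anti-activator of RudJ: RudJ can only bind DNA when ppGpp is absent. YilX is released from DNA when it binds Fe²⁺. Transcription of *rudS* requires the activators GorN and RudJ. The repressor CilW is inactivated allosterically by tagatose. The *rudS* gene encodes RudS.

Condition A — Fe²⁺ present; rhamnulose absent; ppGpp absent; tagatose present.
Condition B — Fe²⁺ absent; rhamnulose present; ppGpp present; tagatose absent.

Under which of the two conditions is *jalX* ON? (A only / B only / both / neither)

Condition A:
Fe²⁺ is present, so YilX is inactive.
Rhamnulose is absent, so GorN is inactive.
ppGpp is absent, so RudJ is active.
Required activator GorN is absent, so *rudS* is not transcribed.
So RudS is not produced.
Tagatose is present, so CilW is inactive.
Required activator RudS is absent, so *jalX* is not transcribed.
→ *jalX* is OFF in A.
Condition B:
Fe²⁺ is absent, so YilX is active.
Rhamnulose is present, so GorN is active.
ppGpp is present, so RudJ is inactive.
Required activator RudJ is absent, so *rudS* is not transcribed.
So RudS is not produced.
Tagatose is absent, so CilW is active.
With repressor YilX bound, *jalX* is not transcribed.
→ *jalX* is OFF in B.

neither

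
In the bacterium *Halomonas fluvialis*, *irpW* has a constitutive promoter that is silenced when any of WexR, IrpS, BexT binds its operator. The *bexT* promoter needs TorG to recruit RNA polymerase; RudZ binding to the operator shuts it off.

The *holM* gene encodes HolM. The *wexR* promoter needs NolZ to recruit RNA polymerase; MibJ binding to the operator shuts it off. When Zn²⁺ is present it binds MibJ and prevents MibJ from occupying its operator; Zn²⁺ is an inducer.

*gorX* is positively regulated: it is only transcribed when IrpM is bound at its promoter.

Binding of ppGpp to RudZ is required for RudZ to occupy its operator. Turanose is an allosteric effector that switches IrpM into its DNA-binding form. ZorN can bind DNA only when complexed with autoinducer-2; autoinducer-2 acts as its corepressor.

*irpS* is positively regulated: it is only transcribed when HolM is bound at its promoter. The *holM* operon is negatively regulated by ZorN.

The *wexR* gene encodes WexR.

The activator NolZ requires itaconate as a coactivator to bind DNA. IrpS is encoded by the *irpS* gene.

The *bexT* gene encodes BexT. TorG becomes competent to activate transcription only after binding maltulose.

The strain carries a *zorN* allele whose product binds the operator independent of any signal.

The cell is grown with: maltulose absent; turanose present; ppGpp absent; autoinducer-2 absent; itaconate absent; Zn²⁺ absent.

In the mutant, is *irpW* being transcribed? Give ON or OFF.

Itaconate is absent, so NolZ is inactive.
Zn²⁺ is absent, so MibJ is active.
With repressor MibJ bound, *wexR* is not transcribed.
So WexR is not produced.
ZorN is constitutively active in this strain.
With repressor ZorN bound, *holM* is not transcribed.
So HolM is not produced.
Required activator HolM is absent, so *irpS* is not transcribed.
So IrpS is not produced.
Maltulose is absent, so TorG is inactive.
ppGpp is absent, so RudZ is inactive.
Required activator TorG is absent, so *bexT* is not transcribed.
So BexT is not produced.
With no repressor bound, *irpW* is transcribed.

ON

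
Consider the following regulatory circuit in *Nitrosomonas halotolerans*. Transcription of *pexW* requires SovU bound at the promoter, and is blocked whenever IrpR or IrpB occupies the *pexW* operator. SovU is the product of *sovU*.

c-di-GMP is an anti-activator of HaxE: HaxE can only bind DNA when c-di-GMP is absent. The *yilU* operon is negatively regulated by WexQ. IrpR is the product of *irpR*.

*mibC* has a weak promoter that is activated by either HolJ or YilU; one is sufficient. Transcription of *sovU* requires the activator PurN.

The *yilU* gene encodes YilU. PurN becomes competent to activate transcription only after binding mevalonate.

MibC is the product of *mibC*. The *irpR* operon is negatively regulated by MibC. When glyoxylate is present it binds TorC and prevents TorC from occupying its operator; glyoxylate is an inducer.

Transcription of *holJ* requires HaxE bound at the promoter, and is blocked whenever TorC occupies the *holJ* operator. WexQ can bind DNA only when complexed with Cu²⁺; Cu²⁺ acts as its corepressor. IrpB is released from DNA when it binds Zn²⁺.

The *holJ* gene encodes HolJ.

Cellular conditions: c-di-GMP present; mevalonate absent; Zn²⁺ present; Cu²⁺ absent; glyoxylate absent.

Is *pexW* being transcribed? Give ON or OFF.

OFF

Mevalonate is absent, so PurN is inactive.
Required activator PurN is absent, so *sovU* is not transcribed.
So SovU is not produced.
Glyoxylate is absent, so TorC is active.
c-di-GMP is present, so HaxE is inactive.
With repressor TorC bound, *holJ* is not transcribed.
So HolJ is not produced.
Cu²⁺ is absent, so WexQ is inactive.
With no repressor bound, *yilU* is transcribed.
So YilU is produced and active.
Activator YilU is present, so *mibC* is transcribed.
So MibC is produced and active.
With repressor MibC bound, *irpR* is not transcribed.
So IrpR is not produced.
Zn²⁺ is present, so IrpB is inactive.
Required activator SovU is absent, so *pexW* is not transcribed.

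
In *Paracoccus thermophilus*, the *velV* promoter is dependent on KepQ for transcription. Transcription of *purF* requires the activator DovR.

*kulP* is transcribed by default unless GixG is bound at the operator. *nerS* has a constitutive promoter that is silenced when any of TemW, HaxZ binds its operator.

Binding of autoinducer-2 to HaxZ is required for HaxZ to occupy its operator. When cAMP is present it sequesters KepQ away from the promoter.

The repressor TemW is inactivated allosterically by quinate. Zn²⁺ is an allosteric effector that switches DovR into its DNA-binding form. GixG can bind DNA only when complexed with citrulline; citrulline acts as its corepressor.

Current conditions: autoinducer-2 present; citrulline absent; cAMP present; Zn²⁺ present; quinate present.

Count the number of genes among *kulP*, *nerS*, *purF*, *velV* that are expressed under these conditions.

Citrulline is absent, so GixG is inactive.
With no repressor bound, *kulP* is transcribed.
→ *kulP* is ON.
Quinate is present, so TemW is inactive.
Autoinducer-2 is present, so HaxZ is active.
With repressor HaxZ bound, *nerS* is not transcribed.
→ *nerS* is OFF.
Zn²⁺ is present, so DovR is active.
No repressor is bound and DovR is active, so *purF* is transcribed.
→ *purF* is ON.
cAMP is present, so KepQ is inactive.
Required activator KepQ is absent, so *velV* is not transcribed.
→ *velV* is OFF.
2 of the 4 genes are transcribed.

2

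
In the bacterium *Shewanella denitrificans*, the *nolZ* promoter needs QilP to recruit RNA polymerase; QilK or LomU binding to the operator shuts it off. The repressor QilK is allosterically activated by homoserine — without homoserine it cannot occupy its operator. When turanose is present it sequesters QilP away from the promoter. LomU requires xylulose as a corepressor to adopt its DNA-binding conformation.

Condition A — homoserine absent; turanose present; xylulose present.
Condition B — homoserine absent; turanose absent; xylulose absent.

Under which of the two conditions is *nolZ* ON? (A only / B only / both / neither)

Condition A:
Homoserine is absent, so QilK is inactive.
Turanose is present, so QilP is inactive.
Xylulose is present, so LomU is active.
With repressor LomU bound, *nolZ* is not transcribed.
→ *nolZ* is OFF in A.
Condition B:
Homoserine is absent, so QilK is inactive.
Turanose is absent, so QilP is active.
Xylulose is absent, so LomU is inactive.
No repressor is bound and QilP is active, so *nolZ* is transcribed.
→ *nolZ* is ON in B.

B only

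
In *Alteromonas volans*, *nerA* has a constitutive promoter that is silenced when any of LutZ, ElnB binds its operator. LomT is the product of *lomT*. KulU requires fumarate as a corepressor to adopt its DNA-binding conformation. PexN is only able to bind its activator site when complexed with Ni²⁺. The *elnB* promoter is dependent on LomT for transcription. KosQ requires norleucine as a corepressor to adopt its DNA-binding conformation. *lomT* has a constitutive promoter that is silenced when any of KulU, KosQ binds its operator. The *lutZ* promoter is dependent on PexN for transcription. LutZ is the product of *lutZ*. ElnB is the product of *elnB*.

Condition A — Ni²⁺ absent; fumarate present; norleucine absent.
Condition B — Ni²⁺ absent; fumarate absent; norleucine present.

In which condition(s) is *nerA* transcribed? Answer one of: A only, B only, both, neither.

Condition A:
Ni²⁺ is absent, so PexN is inactive.
Required activator PexN is absent, so *lutZ* is not transcribed.
So LutZ is not produced.
Fumarate is present, so KulU is active.
Norleucine is absent, so KosQ is inactive.
With repressor KulU bound, *lomT* is not transcribed.
So LomT is not produced.
Required activator LomT is absent, so *elnB* is not transcribed.
So ElnB is not produced.
With no repressor bound, *nerA* is transcribed.
→ *nerA* is ON in A.
Condition B:
Ni²⁺ is absent, so PexN is inactive.
Required activator PexN is absent, so *lutZ* is not transcribed.
So LutZ is not produced.
Fumarate is absent, so KulU is inactive.
Norleucine is present, so KosQ is active.
With repressor KosQ bound, *lomT* is not transcribed.
So LomT is not produced.
Required activator LomT is absent, so *elnB* is not transcribed.
So ElnB is not produced.
With no repressor bound, *nerA* is transcribed.
→ *nerA* is ON in B.

both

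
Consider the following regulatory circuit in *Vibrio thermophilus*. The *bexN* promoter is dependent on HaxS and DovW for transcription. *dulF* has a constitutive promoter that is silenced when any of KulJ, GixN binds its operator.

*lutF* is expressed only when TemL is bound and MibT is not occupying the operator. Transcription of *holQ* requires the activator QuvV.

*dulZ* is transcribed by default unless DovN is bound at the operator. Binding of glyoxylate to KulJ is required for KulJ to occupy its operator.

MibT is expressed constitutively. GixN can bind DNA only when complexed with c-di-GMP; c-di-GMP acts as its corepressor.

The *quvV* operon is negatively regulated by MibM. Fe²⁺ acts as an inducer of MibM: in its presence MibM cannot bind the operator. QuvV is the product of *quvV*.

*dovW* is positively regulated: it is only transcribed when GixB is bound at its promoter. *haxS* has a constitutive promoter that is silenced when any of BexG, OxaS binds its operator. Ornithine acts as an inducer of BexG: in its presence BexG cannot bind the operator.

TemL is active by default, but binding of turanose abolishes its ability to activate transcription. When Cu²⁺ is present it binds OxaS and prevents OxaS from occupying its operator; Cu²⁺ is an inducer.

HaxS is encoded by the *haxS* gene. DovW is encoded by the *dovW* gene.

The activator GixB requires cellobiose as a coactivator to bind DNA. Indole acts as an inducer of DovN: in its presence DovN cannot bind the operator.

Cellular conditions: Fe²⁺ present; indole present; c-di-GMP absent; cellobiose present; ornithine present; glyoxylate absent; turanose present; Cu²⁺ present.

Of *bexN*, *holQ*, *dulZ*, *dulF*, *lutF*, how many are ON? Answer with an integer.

4

Ornithine is present, so BexG is inactive.
Cu²⁺ is present, so OxaS is inactive.
With no repressor bound, *haxS* is transcribed.
So HaxS is produced and active.
Cellobiose is present, so GixB is active.
No repressor is bound and GixB is active, so *dovW* is transcribed.
So DovW is produced and active.
No repressor is bound and HaxS and DovW are active, so *bexN* is transcribed.
→ *bexN* is ON.
Fe²⁺ is present, so MibM is inactive.
With no repressor bound, *quvV* is transcribed.
So QuvV is produced and active.
No repressor is bound and QuvV is active, so *holQ* is transcribed.
→ *holQ* is ON.
Indole is present, so DovN is inactive.
With no repressor bound, *dulZ* is transcribed.
→ *dulZ* is ON.
Glyoxylate is absent, so KulJ is inactive.
c-di-GMP is absent, so GixN is inactive.
With no repressor bound, *dulF* is transcribed.
→ *dulF* is ON.
MibT is produced constitutively and is active.
Turanose is present, so TemL is inactive.
With repressor MibT bound, *lutF* is not transcribed.
→ *lutF* is OFF.
4 of the 5 genes are transcribed.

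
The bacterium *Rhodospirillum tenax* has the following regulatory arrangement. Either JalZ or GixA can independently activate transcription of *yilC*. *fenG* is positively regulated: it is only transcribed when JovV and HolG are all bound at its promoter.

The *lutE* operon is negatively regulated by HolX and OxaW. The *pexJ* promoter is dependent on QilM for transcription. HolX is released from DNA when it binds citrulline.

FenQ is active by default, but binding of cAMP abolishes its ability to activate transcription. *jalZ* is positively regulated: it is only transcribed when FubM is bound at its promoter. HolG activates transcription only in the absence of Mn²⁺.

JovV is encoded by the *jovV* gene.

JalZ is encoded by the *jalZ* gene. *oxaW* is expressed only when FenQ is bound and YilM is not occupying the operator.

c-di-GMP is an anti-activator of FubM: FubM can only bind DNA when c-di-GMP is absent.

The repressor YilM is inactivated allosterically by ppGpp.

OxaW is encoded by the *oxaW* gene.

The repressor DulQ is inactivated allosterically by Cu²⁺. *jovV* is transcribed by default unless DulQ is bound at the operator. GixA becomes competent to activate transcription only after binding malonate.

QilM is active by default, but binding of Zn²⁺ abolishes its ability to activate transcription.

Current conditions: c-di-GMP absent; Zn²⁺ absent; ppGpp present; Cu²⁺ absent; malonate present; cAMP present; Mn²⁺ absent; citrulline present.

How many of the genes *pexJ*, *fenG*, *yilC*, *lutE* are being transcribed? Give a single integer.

3

Zn²⁺ is absent, so QilM is active.
No repressor is bound and QilM is active, so *pexJ* is transcribed.
→ *pexJ* is ON.
Cu²⁺ is absent, so DulQ is active.
With repressor DulQ bound, *jovV* is not transcribed.
So JovV is not produced.
Mn²⁺ is absent, so HolG is active.
Required activator JovV is absent, so *fenG* is not transcribed.
→ *fenG* is OFF.
c-di-GMP is absent, so FubM is active.
No repressor is bound and FubM is active, so *jalZ* is transcribed.
So JalZ is produced and active.
Malonate is present, so GixA is active.
Activator JalZ is present, so *yilC* is transcribed.
→ *yilC* is ON.
Citrulline is present, so HolX is inactive.
cAMP is present, so FenQ is inactive.
ppGpp is present, so YilM is inactive.
Required activator FenQ is absent, so *oxaW* is not transcribed.
So OxaW is not produced.
With no repressor bound, *lutE* is transcribed.
→ *lutE* is ON.
3 of the 4 genes are transcribed.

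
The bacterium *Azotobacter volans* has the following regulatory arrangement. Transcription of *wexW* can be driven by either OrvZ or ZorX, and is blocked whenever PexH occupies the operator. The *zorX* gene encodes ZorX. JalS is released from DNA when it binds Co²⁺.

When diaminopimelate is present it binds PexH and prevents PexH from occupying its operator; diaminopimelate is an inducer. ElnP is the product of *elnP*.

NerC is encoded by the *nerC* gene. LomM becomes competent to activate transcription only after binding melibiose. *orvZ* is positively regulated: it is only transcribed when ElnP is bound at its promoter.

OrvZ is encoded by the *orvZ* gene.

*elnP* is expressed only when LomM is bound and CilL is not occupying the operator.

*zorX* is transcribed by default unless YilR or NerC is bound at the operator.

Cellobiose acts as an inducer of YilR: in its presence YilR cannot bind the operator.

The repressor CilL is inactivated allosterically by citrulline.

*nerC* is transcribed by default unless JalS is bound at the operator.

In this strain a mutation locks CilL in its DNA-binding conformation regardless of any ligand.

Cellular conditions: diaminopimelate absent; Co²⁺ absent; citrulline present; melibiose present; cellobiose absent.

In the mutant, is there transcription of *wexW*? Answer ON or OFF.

Diaminopimelate is absent, so PexH is active.
Melibiose is present, so LomM is active.
CilL is constitutively active in this strain.
With repressor CilL bound, *elnP* is not transcribed.
So ElnP is not produced.
Required activator ElnP is absent, so *orvZ* is not transcribed.
So OrvZ is not produced.
Cellobiose is absent, so YilR is active.
Co²⁺ is absent, so JalS is active.
With repressor JalS bound, *nerC* is not transcribed.
So NerC is not produced.
With repressor YilR bound, *zorX* is not transcribed.
So ZorX is not produced.
With repressor PexH bound, *wexW* is not transcribed.

OFF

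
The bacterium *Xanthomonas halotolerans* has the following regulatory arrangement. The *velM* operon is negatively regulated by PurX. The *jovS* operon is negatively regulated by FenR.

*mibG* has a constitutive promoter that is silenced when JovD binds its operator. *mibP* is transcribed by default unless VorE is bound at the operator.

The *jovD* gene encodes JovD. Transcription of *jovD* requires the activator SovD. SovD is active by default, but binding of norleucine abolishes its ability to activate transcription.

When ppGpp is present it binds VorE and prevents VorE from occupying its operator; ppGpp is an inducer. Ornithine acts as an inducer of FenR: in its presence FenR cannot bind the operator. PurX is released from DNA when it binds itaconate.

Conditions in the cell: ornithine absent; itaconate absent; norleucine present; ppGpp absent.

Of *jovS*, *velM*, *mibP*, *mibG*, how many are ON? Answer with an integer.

1

Ornithine is absent, so FenR is active.
With repressor FenR bound, *jovS* is not transcribed.
→ *jovS* is OFF.
Itaconate is absent, so PurX is active.
With repressor PurX bound, *velM* is not transcribed.
→ *velM* is OFF.
ppGpp is absent, so VorE is active.
With repressor VorE bound, *mibP* is not transcribed.
→ *mibP* is OFF.
Norleucine is present, so SovD is inactive.
Required activator SovD is absent, so *jovD* is not transcribed.
So JovD is not produced.
With no repressor bound, *mibG* is transcribed.
→ *mibG* is ON.
1 of the 4 genes is transcribed.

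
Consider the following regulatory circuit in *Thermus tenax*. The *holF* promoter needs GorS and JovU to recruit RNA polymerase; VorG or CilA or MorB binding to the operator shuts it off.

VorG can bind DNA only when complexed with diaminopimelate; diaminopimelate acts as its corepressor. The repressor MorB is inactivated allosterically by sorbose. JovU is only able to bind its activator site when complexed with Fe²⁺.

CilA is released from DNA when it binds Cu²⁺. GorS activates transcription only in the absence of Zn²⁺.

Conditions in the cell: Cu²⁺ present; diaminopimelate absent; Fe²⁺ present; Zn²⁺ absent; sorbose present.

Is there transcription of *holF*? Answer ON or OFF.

Diaminopimelate is absent, so VorG is inactive.
Zn²⁺ is absent, so GorS is active.
Cu²⁺ is present, so CilA is inactive.
Sorbose is present, so MorB is inactive.
Fe²⁺ is present, so JovU is active.
No repressor is bound and GorS and JovU are active, so *holF* is transcribed.

ON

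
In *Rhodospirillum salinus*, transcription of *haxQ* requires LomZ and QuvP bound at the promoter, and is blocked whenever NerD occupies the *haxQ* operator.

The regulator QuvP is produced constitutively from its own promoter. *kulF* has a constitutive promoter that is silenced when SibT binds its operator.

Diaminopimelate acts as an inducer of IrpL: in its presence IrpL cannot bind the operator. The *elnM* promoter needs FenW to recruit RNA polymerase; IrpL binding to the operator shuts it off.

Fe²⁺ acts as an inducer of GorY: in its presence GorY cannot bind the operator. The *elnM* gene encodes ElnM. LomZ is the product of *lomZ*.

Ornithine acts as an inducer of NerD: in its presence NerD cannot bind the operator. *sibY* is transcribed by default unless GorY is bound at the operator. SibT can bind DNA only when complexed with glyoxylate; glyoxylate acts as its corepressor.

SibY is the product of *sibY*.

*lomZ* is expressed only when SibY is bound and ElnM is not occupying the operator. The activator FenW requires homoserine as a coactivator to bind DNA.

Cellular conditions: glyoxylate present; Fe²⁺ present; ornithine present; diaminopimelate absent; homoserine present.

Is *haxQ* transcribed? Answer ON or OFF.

ON

Fe²⁺ is present, so GorY is inactive.
With no repressor bound, *sibY* is transcribed.
So SibY is produced and active.
Homoserine is present, so FenW is active.
Diaminopimelate is absent, so IrpL is active.
With repressor IrpL bound, *elnM* is not transcribed.
So ElnM is not produced.
No repressor is bound and SibY is active, so *lomZ* is transcribed.
So LomZ is produced and active.
Ornithine is present, so NerD is inactive.
QuvP is produced constitutively and is active.
No repressor is bound and LomZ and QuvP are active, so *haxQ* is transcribed.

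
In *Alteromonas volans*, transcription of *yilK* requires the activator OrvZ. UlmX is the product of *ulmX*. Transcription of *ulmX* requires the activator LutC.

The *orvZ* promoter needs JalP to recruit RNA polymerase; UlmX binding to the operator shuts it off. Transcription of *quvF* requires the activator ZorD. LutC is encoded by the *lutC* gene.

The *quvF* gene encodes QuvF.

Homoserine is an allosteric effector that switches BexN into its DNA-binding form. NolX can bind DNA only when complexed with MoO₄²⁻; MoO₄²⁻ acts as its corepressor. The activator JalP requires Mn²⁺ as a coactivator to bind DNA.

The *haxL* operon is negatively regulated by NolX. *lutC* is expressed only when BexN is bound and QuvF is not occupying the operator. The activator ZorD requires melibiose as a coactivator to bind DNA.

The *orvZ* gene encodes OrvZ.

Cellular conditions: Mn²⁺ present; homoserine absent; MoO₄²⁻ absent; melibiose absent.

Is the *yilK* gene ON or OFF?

Melibiose is absent, so ZorD is inactive.
Required activator ZorD is absent, so *quvF* is not transcribed.
So QuvF is not produced.
Homoserine is absent, so BexN is inactive.
Required activator BexN is absent, so *lutC* is not transcribed.
So LutC is not produced.
Required activator LutC is absent, so *ulmX* is not transcribed.
So UlmX is not produced.
Mn²⁺ is present, so JalP is active.
No repressor is bound and JalP is active, so *orvZ* is transcribed.
So OrvZ is produced and active.
No repressor is bound and OrvZ is active, so *yilK* is transcribed.

ON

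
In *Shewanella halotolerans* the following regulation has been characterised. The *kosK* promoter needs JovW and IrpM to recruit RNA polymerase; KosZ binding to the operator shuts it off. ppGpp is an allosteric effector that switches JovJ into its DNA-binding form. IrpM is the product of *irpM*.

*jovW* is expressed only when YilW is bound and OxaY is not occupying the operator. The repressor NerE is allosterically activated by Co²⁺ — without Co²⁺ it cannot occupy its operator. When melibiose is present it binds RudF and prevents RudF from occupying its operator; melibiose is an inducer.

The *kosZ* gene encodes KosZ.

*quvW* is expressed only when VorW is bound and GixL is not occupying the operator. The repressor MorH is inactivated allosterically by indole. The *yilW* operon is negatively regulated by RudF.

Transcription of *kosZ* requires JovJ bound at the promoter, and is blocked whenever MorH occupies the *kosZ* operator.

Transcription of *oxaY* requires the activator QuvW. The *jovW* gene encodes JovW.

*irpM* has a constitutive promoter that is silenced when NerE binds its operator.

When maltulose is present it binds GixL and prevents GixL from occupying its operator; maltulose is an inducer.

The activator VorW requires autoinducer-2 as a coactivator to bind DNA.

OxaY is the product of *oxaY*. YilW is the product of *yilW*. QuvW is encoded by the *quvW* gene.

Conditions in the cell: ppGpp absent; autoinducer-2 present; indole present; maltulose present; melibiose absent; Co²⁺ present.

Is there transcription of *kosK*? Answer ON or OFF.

ppGpp is absent, so JovJ is inactive.
Indole is present, so MorH is inactive.
Required activator JovJ is absent, so *kosZ* is not transcribed.
So KosZ is not produced.
Maltulose is present, so GixL is inactive.
Autoinducer-2 is present, so VorW is active.
No repressor is bound and VorW is active, so *quvW* is transcribed.
So QuvW is produced and active.
No repressor is bound and QuvW is active, so *oxaY* is transcribed.
So OxaY is produced and active.
Melibiose is absent, so RudF is active.
With repressor RudF bound, *yilW* is not transcribed.
So YilW is not produced.
With repressor OxaY bound, *jovW* is not transcribed.
So JovW is not produced.
Co²⁺ is present, so NerE is active.
With repressor NerE bound, *irpM* is not transcribed.
So IrpM is not produced.
Required activator JovW is absent, so *kosK* is not transcribed.

OFF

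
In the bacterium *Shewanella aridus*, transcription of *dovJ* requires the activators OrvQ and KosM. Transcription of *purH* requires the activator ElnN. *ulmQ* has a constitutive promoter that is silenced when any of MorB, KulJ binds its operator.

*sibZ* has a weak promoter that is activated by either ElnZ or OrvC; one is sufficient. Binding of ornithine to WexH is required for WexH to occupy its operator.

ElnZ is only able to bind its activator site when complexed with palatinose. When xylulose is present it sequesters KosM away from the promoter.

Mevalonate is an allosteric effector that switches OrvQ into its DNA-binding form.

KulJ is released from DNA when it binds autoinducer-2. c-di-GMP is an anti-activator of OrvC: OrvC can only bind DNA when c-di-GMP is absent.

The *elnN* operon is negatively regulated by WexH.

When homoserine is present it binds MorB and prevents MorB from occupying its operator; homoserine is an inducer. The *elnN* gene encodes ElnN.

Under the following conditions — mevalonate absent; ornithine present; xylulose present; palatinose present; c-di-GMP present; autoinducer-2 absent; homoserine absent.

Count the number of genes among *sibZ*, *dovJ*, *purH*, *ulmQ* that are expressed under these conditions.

1

Palatinose is present, so ElnZ is active.
c-di-GMP is present, so OrvC is inactive.
Activator ElnZ is present, so *sibZ* is transcribed.
→ *sibZ* is ON.
Mevalonate is absent, so OrvQ is inactive.
Xylulose is present, so KosM is inactive.
Required activator OrvQ is absent, so *dovJ* is not transcribed.
→ *dovJ* is OFF.
Ornithine is present, so WexH is active.
With repressor WexH bound, *elnN* is not transcribed.
So ElnN is not produced.
Required activator ElnN is absent, so *purH* is not transcribed.
→ *purH* is OFF.
Homoserine is absent, so MorB is active.
Autoinducer-2 is absent, so KulJ is active.
With repressor MorB bound, *ulmQ* is not transcribed.
→ *ulmQ* is OFF.
1 of the 4 genes is transcribed.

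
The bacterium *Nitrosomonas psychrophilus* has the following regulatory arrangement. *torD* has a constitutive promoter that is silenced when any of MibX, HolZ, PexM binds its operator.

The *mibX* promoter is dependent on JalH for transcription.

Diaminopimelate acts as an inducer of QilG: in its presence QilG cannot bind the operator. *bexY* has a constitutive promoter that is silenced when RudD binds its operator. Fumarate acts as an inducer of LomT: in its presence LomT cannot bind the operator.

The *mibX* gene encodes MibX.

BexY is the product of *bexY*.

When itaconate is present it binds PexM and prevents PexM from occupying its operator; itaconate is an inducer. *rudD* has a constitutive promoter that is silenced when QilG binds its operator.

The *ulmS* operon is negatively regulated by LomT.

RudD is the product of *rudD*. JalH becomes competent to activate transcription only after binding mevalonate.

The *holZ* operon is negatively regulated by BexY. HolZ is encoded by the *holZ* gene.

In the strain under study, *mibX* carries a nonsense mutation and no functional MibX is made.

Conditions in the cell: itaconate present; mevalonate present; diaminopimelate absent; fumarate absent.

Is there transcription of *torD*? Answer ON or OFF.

MibX is non-functional in this strain, so it has no effect.
Diaminopimelate is absent, so QilG is active.
With repressor QilG bound, *rudD* is not transcribed.
So RudD is not produced.
With no repressor bound, *bexY* is transcribed.
So BexY is produced and active.
With repressor BexY bound, *holZ* is not transcribed.
So HolZ is not produced.
Itaconate is present, so PexM is inactive.
With no repressor bound, *torD* is transcribed.

ON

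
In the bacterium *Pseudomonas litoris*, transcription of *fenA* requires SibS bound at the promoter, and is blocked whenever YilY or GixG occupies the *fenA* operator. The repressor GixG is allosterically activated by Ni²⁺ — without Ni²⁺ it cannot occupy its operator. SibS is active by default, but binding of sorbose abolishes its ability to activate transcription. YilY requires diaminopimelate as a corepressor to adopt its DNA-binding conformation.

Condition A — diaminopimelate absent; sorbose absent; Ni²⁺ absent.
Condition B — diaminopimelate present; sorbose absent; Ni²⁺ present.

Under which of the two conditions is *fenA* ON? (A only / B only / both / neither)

A only

Condition A:
Diaminopimelate is absent, so YilY is inactive.
Sorbose is absent, so SibS is active.
Ni²⁺ is absent, so GixG is inactive.
No repressor is bound and SibS is active, so *fenA* is transcribed.
→ *fenA* is ON in A.
Condition B:
Diaminopimelate is present, so YilY is active.
Sorbose is absent, so SibS is active.
Ni²⁺ is present, so GixG is active.
With repressor YilY bound, *fenA* is not transcribed.
→ *fenA* is OFF in B.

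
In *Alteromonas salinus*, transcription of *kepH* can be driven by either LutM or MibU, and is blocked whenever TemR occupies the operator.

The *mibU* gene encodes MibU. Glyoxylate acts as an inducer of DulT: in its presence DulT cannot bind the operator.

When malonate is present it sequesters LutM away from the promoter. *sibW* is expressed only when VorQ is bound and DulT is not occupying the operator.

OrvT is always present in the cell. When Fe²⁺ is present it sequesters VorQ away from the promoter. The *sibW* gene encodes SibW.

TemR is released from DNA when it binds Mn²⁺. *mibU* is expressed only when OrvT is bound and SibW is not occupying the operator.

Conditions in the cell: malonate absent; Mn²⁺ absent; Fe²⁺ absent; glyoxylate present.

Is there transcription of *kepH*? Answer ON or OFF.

OFF

Mn²⁺ is absent, so TemR is active.
Malonate is absent, so LutM is active.
Fe²⁺ is absent, so VorQ is active.
Glyoxylate is present, so DulT is inactive.
No repressor is bound and VorQ is active, so *sibW* is transcribed.
So SibW is produced and active.
OrvT is produced constitutively and is active.
With repressor SibW bound, *mibU* is not transcribed.
So MibU is not produced.
With repressor TemR bound, *kepH* is not transcribed.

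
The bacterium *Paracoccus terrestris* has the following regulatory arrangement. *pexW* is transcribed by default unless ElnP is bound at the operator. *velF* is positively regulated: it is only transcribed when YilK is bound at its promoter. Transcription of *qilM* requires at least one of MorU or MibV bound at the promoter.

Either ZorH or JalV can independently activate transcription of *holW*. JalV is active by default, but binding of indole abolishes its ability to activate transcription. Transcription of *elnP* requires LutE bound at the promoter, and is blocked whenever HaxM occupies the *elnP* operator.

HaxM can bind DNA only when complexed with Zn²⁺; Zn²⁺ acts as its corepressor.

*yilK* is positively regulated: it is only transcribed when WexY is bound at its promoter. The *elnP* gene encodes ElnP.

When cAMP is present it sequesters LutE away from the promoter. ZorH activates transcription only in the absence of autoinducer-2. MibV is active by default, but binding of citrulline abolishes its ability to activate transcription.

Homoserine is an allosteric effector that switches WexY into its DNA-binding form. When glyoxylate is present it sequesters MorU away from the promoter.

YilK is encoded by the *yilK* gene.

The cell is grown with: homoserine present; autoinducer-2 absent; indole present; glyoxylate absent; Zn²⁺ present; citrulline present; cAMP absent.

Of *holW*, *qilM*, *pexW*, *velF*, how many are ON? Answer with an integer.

4

Autoinducer-2 is absent, so ZorH is active.
Indole is present, so JalV is inactive.
Activator ZorH is present, so *holW* is transcribed.
→ *holW* is ON.
Glyoxylate is absent, so MorU is active.
Citrulline is present, so MibV is inactive.
Activator MorU is present, so *qilM* is transcribed.
→ *qilM* is ON.
Zn²⁺ is present, so HaxM is active.
cAMP is absent, so LutE is active.
With repressor HaxM bound, *elnP* is not transcribed.
So ElnP is not produced.
With no repressor bound, *pexW* is transcribed.
→ *pexW* is ON.
Homoserine is present, so WexY is active.
No repressor is bound and WexY is active, so *yilK* is transcribed.
So YilK is produced and active.
No repressor is bound and YilK is active, so *velF* is transcribed.
→ *velF* is ON.
4 of the 4 genes are transcribed.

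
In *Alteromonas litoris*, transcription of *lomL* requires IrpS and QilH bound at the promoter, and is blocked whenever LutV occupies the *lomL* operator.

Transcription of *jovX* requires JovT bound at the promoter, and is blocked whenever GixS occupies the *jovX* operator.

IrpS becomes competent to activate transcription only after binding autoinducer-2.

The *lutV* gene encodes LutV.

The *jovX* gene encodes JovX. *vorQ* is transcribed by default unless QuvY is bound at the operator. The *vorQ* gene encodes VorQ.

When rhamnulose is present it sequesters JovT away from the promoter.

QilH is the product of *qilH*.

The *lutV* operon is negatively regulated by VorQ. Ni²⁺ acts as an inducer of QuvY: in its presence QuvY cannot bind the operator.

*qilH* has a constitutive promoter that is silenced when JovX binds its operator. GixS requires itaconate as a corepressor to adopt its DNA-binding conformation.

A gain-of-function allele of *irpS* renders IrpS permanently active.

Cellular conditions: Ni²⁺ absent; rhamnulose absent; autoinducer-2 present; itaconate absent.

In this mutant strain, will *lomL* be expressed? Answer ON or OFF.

IrpS is constitutively active in this strain.
Itaconate is absent, so GixS is inactive.
Rhamnulose is absent, so JovT is active.
No repressor is bound and JovT is active, so *jovX* is transcribed.
So JovX is produced and active.
With repressor JovX bound, *qilH* is not transcribed.
So QilH is not produced.
Ni²⁺ is absent, so QuvY is active.
With repressor QuvY bound, *vorQ* is not transcribed.
So VorQ is not produced.
With no repressor bound, *lutV* is transcribed.
So LutV is produced and active.
With repressor LutV bound, *lomL* is not transcribed.

OFF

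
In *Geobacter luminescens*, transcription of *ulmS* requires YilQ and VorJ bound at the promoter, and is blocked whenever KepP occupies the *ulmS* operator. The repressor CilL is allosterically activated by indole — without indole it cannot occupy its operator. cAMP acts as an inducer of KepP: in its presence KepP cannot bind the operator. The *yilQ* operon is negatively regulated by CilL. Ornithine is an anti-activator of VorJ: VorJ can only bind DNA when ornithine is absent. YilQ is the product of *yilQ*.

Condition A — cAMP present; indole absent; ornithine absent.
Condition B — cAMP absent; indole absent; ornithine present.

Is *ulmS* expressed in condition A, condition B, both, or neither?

Condition A:
cAMP is present, so KepP is inactive.
Indole is absent, so CilL is inactive.
With no repressor bound, *yilQ* is transcribed.
So YilQ is produced and active.
Ornithine is absent, so VorJ is active.
No repressor is bound and YilQ and VorJ are active, so *ulmS* is transcribed.
→ *ulmS* is ON in A.
Condition B:
cAMP is absent, so KepP is active.
Indole is absent, so CilL is inactive.
With no repressor bound, *yilQ* is transcribed.
So YilQ is produced and active.
Ornithine is present, so VorJ is inactive.
With repressor KepP bound, *ulmS* is not transcribed.
→ *ulmS* is OFF in B.

A only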